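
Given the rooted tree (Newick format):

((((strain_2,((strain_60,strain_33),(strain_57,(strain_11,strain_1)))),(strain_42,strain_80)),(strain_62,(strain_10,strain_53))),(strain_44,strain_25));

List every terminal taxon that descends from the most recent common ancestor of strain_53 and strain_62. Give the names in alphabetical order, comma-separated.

Tracing strain_53: it sits inside (strain_10,strain_53).
Tracing strain_62: it sits inside (strain_62,(strain_10,strain_53)).
The smallest clade enclosing both is (strain_62,(strain_10,strain_53)); the answer is its 3 terminal taxa in alphabetical order.

strain_10, strain_53, strain_62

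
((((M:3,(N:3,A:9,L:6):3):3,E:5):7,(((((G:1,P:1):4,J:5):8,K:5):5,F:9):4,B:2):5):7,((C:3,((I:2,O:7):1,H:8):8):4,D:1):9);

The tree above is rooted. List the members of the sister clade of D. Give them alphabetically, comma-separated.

D attaches to the tree at the node subtending ((C,((I,O),H)),D).
The other lineage descending from that same node — the sister group — is (C,((I,O),H)); its 4 tips in alphabetical order are the answer.

C, H, I, O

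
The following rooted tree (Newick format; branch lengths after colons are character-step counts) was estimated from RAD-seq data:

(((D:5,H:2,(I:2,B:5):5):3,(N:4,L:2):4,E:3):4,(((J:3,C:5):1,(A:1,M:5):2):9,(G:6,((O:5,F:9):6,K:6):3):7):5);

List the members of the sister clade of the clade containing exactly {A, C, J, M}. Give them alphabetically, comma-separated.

The clade containing exactly {A, C, J, M} attaches to the tree at the node subtending (((J,C),(A,M)),(G,((O,F),K))).
The other lineage descending from that same node — the sister group — is (G,((O,F),K)); its 4 tips in alphabetical order are the answer.

F, G, K, O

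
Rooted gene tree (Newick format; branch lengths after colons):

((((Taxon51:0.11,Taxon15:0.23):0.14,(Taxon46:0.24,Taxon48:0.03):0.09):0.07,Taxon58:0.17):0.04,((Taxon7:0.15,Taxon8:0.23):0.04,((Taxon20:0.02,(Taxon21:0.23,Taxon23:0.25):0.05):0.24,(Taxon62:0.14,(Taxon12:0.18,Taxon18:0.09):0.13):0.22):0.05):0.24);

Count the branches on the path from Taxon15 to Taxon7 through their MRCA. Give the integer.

The MRCA of Taxon15 and Taxon7 is the root of the tree.
From Taxon15 up to that node: 4 branches. From Taxon7 up to the same node: 3 branches. Total: 4 + 3 = 7.

7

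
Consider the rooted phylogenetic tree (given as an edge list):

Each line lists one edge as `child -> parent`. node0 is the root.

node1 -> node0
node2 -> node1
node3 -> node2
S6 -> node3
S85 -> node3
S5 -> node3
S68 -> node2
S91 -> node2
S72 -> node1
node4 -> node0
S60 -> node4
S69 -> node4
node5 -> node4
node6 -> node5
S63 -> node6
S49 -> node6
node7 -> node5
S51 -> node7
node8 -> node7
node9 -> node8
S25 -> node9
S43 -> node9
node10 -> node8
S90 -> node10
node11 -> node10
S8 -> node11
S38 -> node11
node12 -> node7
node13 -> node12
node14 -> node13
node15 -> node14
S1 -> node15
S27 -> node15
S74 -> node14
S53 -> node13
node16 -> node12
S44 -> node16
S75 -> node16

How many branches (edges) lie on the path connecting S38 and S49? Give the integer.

The MRCA of S38 and S49 is the node subtending ((S63,S49),(S51,((S25,S43),(S90,(S8,S38))),((((S1,S27),S74),S53),(S44,S75)))).
From S38 up to that node: 5 branches. From S49 up to the same node: 2 branches. Total: 5 + 2 = 7.

7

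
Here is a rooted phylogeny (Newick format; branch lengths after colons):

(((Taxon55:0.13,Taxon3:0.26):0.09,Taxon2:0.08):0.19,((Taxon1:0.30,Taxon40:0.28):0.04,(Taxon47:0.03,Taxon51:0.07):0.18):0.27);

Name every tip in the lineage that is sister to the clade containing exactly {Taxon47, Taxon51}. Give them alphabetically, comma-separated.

The clade containing exactly {Taxon47, Taxon51} attaches to the tree at the node subtending ((Taxon1,Taxon40),(Taxon47,Taxon51)).
The other lineage descending from that same node — the sister group — is (Taxon1,Taxon40); its 2 tips in alphabetical order are the answer.

Taxon1, Taxon40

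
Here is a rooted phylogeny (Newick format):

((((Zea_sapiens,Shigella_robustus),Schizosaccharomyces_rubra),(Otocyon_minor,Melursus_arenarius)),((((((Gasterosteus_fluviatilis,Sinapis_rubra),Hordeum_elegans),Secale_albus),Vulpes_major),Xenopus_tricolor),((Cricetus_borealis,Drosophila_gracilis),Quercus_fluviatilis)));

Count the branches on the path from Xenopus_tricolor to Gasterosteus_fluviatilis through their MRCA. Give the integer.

The MRCA of Xenopus_tricolor and Gasterosteus_fluviatilis is the node subtending (((((Gasterosteus_fluviatilis,Sinapis_rubra),Hordeum_elegans),Secale_albus),Vulpes_major),Xenopus_tricolor).
From Xenopus_tricolor up to that node: 1 branch. From Gasterosteus_fluviatilis up to the same node: 5 branches. Total: 1 + 5 = 6.

6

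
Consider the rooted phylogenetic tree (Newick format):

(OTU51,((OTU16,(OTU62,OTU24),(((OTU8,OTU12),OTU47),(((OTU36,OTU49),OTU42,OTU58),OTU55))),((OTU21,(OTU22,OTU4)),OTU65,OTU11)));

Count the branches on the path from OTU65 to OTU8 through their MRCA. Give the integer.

The MRCA of OTU65 and OTU8 is the node subtending ((OTU16,(OTU62,OTU24),(((OTU8,OTU12),OTU47),(((OTU36,OTU49),OTU42,OTU58),OTU55))),((OTU21,(OTU22,OTU4)),OTU65,OTU11)).
From OTU65 up to that node: 2 branches. From OTU8 up to the same node: 5 branches. Total: 2 + 5 = 7.

7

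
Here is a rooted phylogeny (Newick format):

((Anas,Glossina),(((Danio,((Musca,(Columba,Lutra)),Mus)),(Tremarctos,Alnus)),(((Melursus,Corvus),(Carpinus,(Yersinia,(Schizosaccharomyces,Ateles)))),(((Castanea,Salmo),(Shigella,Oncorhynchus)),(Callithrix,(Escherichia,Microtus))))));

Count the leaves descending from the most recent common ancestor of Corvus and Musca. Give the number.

20

The MRCA of Corvus and Musca is the node subtending (((Danio,((Musca,(Columba,Lutra)),Mus)),(Tremarctos,Alnus)),(((Melursus,Corvus),(Carpinus,(Yersinia,(Schizosaccharomyces,Ateles)))),(((Castanea,Salmo),(Shigella,Oncorhynchus)),(Callithrix,(Escherichia,Microtus))))).
That clade contains 20 terminal taxa: Alnus, Ateles, Callithrix, Carpinus, Castanea, Columba, Corvus, Danio, Escherichia, Lutra, Melursus, Microtus, Mus, Musca, Oncorhynchus, Salmo, Schizosaccharomyces, Shigella, Tremarctos, Yersinia.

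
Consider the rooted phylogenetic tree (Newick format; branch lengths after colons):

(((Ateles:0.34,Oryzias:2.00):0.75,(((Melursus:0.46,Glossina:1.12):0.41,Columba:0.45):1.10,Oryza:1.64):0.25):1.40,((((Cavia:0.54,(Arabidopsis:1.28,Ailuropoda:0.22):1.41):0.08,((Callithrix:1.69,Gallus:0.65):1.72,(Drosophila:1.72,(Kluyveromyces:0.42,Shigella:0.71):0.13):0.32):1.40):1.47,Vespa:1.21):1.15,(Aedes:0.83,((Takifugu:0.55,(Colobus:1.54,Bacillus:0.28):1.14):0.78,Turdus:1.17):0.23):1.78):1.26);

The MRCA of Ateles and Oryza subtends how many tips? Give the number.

6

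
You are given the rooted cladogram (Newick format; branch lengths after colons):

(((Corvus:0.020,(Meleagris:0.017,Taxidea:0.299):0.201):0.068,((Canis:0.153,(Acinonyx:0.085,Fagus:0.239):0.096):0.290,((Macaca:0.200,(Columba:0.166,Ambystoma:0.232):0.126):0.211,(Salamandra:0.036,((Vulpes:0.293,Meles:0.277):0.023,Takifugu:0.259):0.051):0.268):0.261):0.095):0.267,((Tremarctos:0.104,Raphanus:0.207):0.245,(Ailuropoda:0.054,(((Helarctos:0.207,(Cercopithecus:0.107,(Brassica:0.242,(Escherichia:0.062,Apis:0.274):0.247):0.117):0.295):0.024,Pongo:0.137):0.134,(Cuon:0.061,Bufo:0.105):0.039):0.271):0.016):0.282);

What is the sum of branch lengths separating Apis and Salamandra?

2.587

The path runs Apis → … → MRCA → … → Salamandra; the MRCA is the root of the tree.
Branch lengths along that path: 0.274 + 0.247 + 0.117 + 0.295 + 0.024 + 0.134 + 0.271 + 0.016 + 0.282 + 0.267 + 0.095 + 0.261 + 0.268 + 0.036 = 2.587.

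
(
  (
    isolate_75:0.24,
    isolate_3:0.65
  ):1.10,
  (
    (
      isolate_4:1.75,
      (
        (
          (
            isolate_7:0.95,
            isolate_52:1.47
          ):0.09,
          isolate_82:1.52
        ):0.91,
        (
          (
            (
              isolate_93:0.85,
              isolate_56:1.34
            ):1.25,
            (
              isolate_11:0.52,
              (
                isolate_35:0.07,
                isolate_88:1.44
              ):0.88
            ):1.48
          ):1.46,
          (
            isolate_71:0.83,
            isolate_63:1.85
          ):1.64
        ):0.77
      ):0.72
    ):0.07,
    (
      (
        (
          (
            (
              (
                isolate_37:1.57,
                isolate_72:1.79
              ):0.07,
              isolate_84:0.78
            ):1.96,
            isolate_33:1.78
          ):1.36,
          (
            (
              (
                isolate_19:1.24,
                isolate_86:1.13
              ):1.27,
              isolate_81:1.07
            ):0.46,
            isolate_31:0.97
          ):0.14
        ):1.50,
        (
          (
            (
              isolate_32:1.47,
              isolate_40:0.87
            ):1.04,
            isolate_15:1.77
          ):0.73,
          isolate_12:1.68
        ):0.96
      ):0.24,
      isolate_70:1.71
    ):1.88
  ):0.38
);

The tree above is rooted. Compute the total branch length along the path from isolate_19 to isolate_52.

9.99

The path runs isolate_19 → … → MRCA → … → isolate_52; the MRCA is the node subtending ((isolate_4,(((isolate_7,isolate_52),isolate_82),(((isolate_93,isolate_56),(isolate_11,(isolate_35,isolate_88))),(isolate_71,isolate_63)))),((((((isolate_37,isolate_72),isolate_84),isolate_33),(((isolate_19,isolate_86),isolate_81),isolate_31)),(((isolate_32,isolate_40),isolate_15),isolate_12)),isolate_70)).
Branch lengths along that path: 1.24 + 1.27 + 0.46 + 0.14 + 1.50 + 0.24 + 1.88 + 0.07 + 0.72 + 0.91 + 0.09 + 1.47 = 9.99.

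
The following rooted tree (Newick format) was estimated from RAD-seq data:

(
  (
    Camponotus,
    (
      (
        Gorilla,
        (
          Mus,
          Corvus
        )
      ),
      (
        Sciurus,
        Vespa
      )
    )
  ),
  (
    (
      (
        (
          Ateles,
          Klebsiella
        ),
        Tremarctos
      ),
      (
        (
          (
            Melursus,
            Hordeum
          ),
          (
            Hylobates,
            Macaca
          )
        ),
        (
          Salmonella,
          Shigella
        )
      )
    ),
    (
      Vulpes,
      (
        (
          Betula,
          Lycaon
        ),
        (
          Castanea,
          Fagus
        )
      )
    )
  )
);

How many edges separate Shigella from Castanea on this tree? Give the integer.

8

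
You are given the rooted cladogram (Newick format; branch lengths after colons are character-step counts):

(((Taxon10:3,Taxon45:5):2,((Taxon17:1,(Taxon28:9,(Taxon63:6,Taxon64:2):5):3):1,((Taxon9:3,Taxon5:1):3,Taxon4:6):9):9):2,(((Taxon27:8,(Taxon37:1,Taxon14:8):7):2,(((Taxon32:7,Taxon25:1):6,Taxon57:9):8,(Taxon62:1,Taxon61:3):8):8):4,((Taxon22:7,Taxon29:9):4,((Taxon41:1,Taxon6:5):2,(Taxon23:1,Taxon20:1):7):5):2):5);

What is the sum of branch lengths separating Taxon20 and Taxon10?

The path runs Taxon20 → … → MRCA → … → Taxon10; the MRCA is the root of the tree.
Branch lengths along that path: 1 + 7 + 5 + 2 + 5 + 2 + 2 + 3 = 27.

27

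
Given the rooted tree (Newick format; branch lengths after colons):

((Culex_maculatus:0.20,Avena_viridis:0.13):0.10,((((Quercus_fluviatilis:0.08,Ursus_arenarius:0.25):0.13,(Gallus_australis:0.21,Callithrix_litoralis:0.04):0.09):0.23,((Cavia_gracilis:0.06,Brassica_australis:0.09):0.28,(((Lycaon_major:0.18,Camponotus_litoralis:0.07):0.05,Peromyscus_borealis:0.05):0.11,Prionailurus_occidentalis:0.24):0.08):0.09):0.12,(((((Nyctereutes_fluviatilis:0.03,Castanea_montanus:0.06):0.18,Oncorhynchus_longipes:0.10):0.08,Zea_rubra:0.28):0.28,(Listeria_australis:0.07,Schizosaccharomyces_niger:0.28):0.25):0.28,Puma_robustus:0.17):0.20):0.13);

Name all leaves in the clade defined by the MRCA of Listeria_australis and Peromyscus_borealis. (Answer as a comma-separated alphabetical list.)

Brassica_australis, Callithrix_litoralis, Camponotus_litoralis, Castanea_montanus, Cavia_gracilis, Gallus_australis, Listeria_australis, Lycaon_major, Nyctereutes_fluviatilis, Oncorhynchus_longipes, Peromyscus_borealis, Prionailurus_occidentalis, Puma_robustus, Quercus_fluviatilis, Schizosaccharomyces_niger, Ursus_arenarius, Zea_rubra

Tracing Listeria_australis: it sits inside (Listeria_australis,Schizosaccharomyces_niger).
Tracing Peromyscus_borealis: it sits inside ((Lycaon_major,Camponotus_litoralis),Peromyscus_borealis).
The smallest clade enclosing both is ((((Quercus_fluviatilis,Ursus_arenarius),(Gallus_australis,Callithrix_litoralis)),((Cavia_gracilis,Brassica_australis),(((Lycaon_major,Camponotus_litoralis),Peromyscus_borealis),Prionailurus_occidentalis))),(((((Nyctereutes_fluviatilis,Castanea_montanus),Oncorhynchus_longipes),Zea_rubra),(Listeria_australis,Schizosaccharomyces_niger)),Puma_robustus)); the answer is its 17 terminal taxa in alphabetical order.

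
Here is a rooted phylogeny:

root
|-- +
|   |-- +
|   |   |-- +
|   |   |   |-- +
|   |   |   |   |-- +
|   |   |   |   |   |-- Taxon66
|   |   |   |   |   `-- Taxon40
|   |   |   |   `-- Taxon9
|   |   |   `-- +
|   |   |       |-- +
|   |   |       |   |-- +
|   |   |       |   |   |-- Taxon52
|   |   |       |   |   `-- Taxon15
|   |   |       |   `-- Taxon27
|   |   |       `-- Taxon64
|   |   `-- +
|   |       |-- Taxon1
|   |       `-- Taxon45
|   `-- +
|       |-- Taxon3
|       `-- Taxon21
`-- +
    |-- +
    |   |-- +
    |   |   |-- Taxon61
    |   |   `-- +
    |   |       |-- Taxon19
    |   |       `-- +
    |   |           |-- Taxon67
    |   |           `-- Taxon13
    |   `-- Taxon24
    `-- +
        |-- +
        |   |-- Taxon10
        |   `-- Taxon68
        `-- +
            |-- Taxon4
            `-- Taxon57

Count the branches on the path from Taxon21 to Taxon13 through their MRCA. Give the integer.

The MRCA of Taxon21 and Taxon13 is the root of the tree.
From Taxon21 up to that node: 3 branches. From Taxon13 up to the same node: 6 branches. Total: 3 + 6 = 9.

9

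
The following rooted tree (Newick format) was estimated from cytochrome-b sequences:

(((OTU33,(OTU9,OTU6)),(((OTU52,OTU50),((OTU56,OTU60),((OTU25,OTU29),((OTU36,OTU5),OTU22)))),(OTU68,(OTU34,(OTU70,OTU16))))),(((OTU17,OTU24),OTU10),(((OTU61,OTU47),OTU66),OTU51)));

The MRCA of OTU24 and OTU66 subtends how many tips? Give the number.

7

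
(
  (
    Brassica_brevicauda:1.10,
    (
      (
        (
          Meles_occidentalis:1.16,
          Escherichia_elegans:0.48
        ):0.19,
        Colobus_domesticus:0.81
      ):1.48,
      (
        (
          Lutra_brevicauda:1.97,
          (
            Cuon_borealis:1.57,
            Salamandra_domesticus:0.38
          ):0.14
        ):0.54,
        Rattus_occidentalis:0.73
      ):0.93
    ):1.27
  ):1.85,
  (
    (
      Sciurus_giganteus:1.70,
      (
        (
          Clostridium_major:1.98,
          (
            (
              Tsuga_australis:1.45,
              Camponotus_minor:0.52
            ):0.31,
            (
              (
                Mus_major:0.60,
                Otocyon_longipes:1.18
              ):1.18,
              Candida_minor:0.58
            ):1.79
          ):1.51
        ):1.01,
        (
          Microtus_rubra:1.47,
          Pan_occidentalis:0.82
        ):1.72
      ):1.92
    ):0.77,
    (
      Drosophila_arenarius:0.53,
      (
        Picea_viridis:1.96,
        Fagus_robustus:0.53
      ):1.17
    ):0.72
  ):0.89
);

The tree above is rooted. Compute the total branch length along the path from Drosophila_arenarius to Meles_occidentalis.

The path runs Drosophila_arenarius → … → MRCA → … → Meles_occidentalis; the MRCA is the root of the tree.
Branch lengths along that path: 0.53 + 0.72 + 0.89 + 1.85 + 1.27 + 1.48 + 0.19 + 1.16 = 8.09.

8.09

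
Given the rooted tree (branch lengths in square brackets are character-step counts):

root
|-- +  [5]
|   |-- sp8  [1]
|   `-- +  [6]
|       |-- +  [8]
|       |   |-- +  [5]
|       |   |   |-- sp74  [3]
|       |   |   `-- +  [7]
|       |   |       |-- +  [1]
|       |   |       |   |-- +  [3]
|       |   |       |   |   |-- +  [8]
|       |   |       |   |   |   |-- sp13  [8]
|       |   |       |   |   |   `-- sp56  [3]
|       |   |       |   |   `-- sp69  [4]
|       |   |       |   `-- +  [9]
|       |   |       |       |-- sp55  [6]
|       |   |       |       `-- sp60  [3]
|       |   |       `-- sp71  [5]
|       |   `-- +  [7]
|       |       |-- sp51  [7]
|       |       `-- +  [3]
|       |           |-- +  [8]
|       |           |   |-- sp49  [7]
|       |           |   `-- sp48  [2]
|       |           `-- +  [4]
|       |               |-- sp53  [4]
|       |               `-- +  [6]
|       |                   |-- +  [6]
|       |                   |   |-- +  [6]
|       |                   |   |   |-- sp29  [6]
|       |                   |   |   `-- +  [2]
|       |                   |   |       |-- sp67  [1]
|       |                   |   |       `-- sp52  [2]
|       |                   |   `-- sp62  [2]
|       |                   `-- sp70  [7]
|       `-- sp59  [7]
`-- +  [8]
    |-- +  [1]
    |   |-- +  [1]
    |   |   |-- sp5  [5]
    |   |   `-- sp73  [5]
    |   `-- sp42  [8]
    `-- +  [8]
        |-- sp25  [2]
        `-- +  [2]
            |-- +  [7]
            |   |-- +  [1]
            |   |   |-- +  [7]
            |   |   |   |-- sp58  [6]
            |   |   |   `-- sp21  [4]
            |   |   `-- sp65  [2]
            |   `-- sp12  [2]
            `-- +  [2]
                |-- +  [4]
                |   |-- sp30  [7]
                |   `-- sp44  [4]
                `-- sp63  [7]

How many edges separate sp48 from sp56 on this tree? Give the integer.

The MRCA of sp48 and sp56 is the node subtending ((sp74,((((sp13,sp56),sp69),(sp55,sp60)),sp71)),(sp51,((sp49,sp48),(sp53,(((sp29,(sp67,sp52)),sp62),sp70))))).
From sp48 up to that node: 4 branches. From sp56 up to the same node: 6 branches. Total: 4 + 6 = 10.

10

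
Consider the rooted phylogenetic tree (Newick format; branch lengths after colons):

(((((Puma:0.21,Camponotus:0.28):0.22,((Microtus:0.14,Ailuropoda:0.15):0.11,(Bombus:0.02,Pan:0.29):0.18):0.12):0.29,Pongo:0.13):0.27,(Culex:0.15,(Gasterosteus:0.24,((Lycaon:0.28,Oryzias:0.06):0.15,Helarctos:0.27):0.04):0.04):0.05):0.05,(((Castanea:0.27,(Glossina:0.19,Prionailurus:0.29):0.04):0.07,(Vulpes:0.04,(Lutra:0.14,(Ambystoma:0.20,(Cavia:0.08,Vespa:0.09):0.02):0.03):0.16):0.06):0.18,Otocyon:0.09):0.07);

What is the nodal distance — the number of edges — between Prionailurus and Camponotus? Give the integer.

The MRCA of Prionailurus and Camponotus is the root of the tree.
From Prionailurus up to that node: 5 branches. From Camponotus up to the same node: 5 branches. Total: 5 + 5 = 10.

10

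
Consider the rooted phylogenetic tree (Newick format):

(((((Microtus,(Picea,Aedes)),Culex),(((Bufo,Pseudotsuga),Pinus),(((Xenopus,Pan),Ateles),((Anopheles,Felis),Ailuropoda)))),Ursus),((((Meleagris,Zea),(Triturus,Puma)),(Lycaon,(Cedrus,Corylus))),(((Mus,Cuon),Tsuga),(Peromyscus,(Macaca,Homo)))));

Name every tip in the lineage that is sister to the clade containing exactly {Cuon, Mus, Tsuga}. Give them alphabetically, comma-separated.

Homo, Macaca, Peromyscus

The clade containing exactly {Cuon, Mus, Tsuga} attaches to the tree at the node subtending (((Mus,Cuon),Tsuga),(Peromyscus,(Macaca,Homo))).
The other lineage descending from that same node — the sister group — is (Peromyscus,(Macaca,Homo)); its 3 tips in alphabetical order are the answer.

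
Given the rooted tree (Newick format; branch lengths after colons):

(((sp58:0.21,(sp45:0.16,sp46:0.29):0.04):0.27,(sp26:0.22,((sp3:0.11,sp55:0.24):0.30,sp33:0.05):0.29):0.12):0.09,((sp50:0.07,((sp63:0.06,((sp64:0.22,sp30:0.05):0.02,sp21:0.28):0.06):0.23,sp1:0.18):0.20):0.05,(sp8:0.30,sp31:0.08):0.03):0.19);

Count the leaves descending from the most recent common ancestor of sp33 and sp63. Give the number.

15

The MRCA of sp33 and sp63 is the root, so the clade is the entire tree.
That clade contains 15 terminal taxa: sp1, sp21, sp26, sp3, sp30, sp31, sp33, sp45, sp46, sp50, sp55, sp58, sp63, sp64, sp8.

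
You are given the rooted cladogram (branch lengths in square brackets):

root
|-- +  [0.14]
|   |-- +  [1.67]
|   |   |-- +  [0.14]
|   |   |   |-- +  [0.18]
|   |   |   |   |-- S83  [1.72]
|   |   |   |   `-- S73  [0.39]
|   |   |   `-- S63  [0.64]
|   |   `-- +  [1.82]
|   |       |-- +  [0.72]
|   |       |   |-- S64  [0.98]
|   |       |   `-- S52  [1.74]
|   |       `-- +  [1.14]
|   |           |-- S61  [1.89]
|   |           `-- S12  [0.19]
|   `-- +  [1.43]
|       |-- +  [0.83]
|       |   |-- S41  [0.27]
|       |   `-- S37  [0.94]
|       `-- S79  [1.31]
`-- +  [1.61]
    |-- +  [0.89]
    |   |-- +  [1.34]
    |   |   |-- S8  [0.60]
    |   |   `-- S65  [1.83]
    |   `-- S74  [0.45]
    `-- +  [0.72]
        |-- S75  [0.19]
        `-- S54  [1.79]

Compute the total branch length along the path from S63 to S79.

5.19

The path runs S63 → … → MRCA → … → S79; the MRCA is the node subtending ((((S83,S73),S63),((S64,S52),(S61,S12))),((S41,S37),S79)).
Branch lengths along that path: 0.64 + 0.14 + 1.67 + 1.43 + 1.31 = 5.19.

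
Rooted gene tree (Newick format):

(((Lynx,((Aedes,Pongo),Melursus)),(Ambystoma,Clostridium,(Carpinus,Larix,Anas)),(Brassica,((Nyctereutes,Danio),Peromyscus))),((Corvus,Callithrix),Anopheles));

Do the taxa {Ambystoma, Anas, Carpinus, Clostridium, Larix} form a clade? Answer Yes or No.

Yes

The most recent common ancestor of these taxa subtends (Ambystoma,Clostridium,(Carpinus,Larix,Anas)).
That clade has exactly 5 tips — every listed taxon and nothing else — so the group is monophyletic.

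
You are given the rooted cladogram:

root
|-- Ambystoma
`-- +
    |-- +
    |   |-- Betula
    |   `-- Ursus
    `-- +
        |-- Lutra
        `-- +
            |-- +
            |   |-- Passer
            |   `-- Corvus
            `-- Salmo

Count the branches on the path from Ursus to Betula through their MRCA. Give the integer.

2

The MRCA of Ursus and Betula is the node subtending (Betula,Ursus).
From Ursus up to that node: 1 branch. From Betula up to the same node: 1 branch. Total: 1 + 1 = 2.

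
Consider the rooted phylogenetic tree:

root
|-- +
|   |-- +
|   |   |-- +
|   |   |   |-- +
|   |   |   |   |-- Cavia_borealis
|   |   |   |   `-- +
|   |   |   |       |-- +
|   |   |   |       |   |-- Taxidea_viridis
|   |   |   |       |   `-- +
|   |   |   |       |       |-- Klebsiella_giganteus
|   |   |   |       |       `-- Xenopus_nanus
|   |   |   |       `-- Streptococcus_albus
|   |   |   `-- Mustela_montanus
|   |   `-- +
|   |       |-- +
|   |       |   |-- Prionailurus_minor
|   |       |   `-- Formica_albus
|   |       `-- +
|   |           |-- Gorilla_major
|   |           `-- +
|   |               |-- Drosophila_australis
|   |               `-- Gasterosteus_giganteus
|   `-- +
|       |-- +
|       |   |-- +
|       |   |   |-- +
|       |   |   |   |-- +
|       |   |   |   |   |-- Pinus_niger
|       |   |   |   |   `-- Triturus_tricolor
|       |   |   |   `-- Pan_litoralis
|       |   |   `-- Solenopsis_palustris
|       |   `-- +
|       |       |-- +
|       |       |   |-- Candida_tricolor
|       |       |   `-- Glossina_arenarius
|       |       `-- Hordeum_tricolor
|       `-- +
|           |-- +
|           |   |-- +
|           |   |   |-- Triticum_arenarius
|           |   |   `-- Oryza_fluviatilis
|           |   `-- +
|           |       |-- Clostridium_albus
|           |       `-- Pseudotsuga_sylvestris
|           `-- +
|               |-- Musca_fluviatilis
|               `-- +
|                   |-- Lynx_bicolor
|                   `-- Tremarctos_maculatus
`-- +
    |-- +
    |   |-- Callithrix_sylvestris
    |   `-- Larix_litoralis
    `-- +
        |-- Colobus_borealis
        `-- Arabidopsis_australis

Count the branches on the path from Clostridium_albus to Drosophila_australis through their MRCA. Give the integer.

The MRCA of Clostridium_albus and Drosophila_australis is the node subtending ((((Cavia_borealis,((Taxidea_viridis,(Klebsiella_giganteus,Xenopus_nanus)),Streptococcus_albus)),Mustela_montanus),((Prionailurus_minor,Formica_albus),(Gorilla_major,(Drosophila_australis,Gasterosteus_giganteus)))),(((((Pinus_niger,Triturus_tricolor),Pan_litoralis),Solenopsis_palustris),((Candida_tricolor,Glossina_arenarius),Hordeum_tricolor)),(((Triticum_arenarius,Oryza_fluviatilis),(Clostridium_albus,Pseudotsuga_sylvestris)),(Musca_fluviatilis,(Lynx_bicolor,Tremarctos_maculatus))))).
From Clostridium_albus up to that node: 5 branches. From Drosophila_australis up to the same node: 5 branches. Total: 5 + 5 = 10.

10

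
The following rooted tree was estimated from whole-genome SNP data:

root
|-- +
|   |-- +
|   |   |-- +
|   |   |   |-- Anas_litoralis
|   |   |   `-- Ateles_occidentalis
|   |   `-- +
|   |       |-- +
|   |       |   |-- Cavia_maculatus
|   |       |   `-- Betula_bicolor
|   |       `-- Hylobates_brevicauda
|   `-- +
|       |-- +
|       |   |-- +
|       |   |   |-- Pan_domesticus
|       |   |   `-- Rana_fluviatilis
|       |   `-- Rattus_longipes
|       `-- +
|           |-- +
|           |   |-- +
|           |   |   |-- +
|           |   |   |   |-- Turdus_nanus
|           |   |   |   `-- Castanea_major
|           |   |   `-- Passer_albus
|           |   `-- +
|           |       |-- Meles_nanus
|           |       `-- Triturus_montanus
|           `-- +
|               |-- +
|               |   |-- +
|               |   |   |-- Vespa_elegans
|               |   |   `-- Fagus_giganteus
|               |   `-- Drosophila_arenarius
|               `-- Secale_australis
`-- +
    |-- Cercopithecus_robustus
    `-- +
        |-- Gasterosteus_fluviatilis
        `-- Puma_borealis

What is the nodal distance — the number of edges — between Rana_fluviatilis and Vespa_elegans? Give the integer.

The MRCA of Rana_fluviatilis and Vespa_elegans is the node subtending (((Pan_domesticus,Rana_fluviatilis),Rattus_longipes),((((Turdus_nanus,Castanea_major),Passer_albus),(Meles_nanus,Triturus_montanus)),(((Vespa_elegans,Fagus_giganteus),Drosophila_arenarius),Secale_australis))).
From Rana_fluviatilis up to that node: 3 branches. From Vespa_elegans up to the same node: 5 branches. Total: 3 + 5 = 8.

8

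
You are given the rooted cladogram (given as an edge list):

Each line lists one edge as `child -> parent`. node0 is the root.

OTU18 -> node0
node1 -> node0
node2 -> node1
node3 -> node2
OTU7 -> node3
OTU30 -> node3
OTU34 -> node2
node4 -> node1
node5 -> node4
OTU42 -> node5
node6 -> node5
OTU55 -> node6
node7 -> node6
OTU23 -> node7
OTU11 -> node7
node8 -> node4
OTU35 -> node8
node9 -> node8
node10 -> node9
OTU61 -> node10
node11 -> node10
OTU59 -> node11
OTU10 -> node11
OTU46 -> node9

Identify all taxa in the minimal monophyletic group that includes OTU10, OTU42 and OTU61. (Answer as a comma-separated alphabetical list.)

Tracing OTU10: it sits inside (OTU59,OTU10).
Tracing OTU42: it sits inside (OTU42,(OTU55,(OTU23,OTU11))).
Tracing OTU61: it sits inside (OTU61,(OTU59,OTU10)).
The smallest clade enclosing all 3 is ((OTU42,(OTU55,(OTU23,OTU11))),(OTU35,((OTU61,(OTU59,OTU10)),OTU46))); the answer is its 9 terminal taxa in alphabetical order.

OTU10, OTU11, OTU23, OTU35, OTU42, OTU46, OTU55, OTU59, OTU61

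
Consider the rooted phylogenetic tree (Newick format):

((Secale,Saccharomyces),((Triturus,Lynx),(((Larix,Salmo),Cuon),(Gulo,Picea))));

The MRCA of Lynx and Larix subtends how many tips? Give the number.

The MRCA of Lynx and Larix is the node subtending ((Triturus,Lynx),(((Larix,Salmo),Cuon),(Gulo,Picea))).
That clade contains 7 terminal taxa: Cuon, Gulo, Larix, Lynx, Picea, Salmo, Triturus.

7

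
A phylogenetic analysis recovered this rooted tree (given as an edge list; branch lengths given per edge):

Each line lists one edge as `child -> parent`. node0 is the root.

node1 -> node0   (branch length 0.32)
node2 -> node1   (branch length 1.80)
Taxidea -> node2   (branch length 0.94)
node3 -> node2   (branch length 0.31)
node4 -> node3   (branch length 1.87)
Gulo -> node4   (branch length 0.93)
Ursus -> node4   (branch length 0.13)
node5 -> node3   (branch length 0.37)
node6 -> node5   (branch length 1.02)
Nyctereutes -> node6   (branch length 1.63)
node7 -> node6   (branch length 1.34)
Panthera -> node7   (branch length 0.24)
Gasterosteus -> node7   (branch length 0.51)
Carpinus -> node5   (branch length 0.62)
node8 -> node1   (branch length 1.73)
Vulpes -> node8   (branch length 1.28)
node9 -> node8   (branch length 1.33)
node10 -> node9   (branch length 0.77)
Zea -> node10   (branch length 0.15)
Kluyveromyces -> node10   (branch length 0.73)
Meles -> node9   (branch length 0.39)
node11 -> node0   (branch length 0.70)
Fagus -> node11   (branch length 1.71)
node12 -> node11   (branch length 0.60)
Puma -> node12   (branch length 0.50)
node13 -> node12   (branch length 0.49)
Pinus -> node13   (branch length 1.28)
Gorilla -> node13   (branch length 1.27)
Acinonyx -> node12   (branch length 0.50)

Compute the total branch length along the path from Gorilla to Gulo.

8.29

The path runs Gorilla → … → MRCA → … → Gulo; the MRCA is the root of the tree.
Branch lengths along that path: 1.27 + 0.49 + 0.60 + 0.70 + 0.32 + 1.80 + 0.31 + 1.87 + 0.93 = 8.29.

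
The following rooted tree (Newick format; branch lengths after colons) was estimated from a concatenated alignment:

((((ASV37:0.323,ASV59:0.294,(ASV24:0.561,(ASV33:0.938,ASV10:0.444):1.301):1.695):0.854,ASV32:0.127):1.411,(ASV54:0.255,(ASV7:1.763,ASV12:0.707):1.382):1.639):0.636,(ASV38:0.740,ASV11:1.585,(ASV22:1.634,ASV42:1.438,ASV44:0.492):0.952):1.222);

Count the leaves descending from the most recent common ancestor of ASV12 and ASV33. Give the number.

The MRCA of ASV12 and ASV33 is the node subtending (((ASV37,ASV59,(ASV24,(ASV33,ASV10))),ASV32),(ASV54,(ASV7,ASV12))).
That clade contains 9 terminal taxa: ASV10, ASV12, ASV24, ASV32, ASV33, ASV37, ASV54, ASV59, ASV7.

9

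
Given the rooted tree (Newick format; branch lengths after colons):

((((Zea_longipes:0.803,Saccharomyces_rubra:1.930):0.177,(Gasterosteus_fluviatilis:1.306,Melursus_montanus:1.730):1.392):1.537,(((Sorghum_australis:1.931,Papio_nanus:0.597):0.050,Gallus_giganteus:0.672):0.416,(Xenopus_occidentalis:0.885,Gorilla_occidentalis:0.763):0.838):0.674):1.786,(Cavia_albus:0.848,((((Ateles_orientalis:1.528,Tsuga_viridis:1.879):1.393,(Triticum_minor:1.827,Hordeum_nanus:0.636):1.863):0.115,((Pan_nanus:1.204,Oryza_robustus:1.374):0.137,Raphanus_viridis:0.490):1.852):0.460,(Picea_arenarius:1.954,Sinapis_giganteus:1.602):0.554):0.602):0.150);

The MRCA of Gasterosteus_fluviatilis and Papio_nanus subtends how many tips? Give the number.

9

The MRCA of Gasterosteus_fluviatilis and Papio_nanus is the node subtending (((Zea_longipes,Saccharomyces_rubra),(Gasterosteus_fluviatilis,Melursus_montanus)),(((Sorghum_australis,Papio_nanus),Gallus_giganteus),(Xenopus_occidentalis,Gorilla_occidentalis))).
That clade contains 9 terminal taxa: Gallus_giganteus, Gasterosteus_fluviatilis, Gorilla_occidentalis, Melursus_montanus, Papio_nanus, Saccharomyces_rubra, Sorghum_australis, Xenopus_occidentalis, Zea_longipes.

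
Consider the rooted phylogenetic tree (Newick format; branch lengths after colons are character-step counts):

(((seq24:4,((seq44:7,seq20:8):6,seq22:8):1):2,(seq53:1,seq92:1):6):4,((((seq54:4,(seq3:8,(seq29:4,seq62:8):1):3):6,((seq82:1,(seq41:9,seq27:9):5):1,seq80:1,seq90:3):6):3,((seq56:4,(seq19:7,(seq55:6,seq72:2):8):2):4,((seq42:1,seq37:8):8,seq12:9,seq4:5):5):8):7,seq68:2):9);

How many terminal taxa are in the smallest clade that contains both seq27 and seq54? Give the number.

9

The MRCA of seq27 and seq54 is the node subtending ((seq54,(seq3,(seq29,seq62))),((seq82,(seq41,seq27)),seq80,seq90)).
That clade contains 9 terminal taxa: seq27, seq29, seq3, seq41, seq54, seq62, seq80, seq82, seq90.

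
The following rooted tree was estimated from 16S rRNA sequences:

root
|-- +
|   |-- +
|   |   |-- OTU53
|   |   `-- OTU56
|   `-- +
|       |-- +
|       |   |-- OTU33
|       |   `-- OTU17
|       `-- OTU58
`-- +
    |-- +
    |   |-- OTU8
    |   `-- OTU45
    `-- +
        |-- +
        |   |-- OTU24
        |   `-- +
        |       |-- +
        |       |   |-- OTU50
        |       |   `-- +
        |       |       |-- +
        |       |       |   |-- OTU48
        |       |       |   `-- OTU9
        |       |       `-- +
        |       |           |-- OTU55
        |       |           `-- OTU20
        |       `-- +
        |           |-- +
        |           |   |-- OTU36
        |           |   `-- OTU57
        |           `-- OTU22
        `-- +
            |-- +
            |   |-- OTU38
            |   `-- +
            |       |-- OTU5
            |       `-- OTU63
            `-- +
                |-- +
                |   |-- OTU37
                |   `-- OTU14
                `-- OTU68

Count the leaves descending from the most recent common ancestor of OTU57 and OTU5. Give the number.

15

The MRCA of OTU57 and OTU5 is the node subtending ((OTU24,((OTU50,((OTU48,OTU9),(OTU55,OTU20))),((OTU36,OTU57),OTU22))),((OTU38,(OTU5,OTU63)),((OTU37,OTU14),OTU68))).
That clade contains 15 terminal taxa: OTU14, OTU20, OTU22, OTU24, OTU36, OTU37, OTU38, OTU48, OTU5, OTU50, OTU55, OTU57, OTU63, OTU68, OTU9.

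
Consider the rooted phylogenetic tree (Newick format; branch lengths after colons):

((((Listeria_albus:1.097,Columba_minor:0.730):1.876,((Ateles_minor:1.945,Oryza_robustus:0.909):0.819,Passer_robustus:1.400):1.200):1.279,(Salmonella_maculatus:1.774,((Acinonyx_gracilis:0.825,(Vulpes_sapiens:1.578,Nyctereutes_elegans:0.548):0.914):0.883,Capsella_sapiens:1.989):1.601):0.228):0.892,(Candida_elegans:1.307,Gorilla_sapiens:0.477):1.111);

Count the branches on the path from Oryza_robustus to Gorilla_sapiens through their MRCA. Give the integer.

The MRCA of Oryza_robustus and Gorilla_sapiens is the root of the tree.
From Oryza_robustus up to that node: 5 branches. From Gorilla_sapiens up to the same node: 2 branches. Total: 5 + 2 = 7.

7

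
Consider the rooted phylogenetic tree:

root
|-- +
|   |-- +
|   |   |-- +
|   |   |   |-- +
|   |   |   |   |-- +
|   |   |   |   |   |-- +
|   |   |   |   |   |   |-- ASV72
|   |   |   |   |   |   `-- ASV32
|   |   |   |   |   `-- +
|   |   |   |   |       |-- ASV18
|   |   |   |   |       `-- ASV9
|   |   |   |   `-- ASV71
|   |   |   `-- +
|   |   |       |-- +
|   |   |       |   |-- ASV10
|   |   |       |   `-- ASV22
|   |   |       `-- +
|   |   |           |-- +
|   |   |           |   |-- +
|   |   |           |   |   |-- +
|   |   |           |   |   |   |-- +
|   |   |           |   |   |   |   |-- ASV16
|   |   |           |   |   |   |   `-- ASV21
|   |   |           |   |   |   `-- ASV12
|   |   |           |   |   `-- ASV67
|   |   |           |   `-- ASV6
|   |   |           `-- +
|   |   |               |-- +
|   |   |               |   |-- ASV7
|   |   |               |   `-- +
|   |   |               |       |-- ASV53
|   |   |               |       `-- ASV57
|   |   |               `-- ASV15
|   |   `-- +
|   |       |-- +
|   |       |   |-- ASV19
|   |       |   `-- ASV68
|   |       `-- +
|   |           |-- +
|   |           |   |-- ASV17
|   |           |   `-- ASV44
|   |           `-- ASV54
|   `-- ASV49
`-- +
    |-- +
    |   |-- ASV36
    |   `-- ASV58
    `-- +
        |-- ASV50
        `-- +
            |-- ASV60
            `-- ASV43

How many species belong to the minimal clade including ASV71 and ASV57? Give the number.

The MRCA of ASV71 and ASV57 is the node subtending ((((ASV72,ASV32),(ASV18,ASV9)),ASV71),((ASV10,ASV22),(((((ASV16,ASV21),ASV12),ASV67),ASV6),((ASV7,(ASV53,ASV57)),ASV15)))).
That clade contains 16 terminal taxa: ASV10, ASV12, ASV15, ASV16, ASV18, ASV21, ASV22, ASV32, ASV53, ASV57, ASV6, ASV67, ASV7, ASV71, ASV72, ASV9.

16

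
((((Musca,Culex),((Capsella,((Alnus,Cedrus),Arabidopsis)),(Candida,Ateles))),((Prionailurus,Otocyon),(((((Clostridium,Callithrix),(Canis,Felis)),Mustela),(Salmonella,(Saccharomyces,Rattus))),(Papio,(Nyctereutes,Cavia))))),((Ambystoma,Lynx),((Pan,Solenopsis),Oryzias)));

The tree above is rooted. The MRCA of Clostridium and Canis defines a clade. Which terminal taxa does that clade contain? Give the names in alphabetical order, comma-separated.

Callithrix, Canis, Clostridium, Felis

Tracing Clostridium: it sits inside (Clostridium,Callithrix).
Tracing Canis: it sits inside (Canis,Felis).
The smallest clade enclosing both is ((Clostridium,Callithrix),(Canis,Felis)); the answer is its 4 terminal taxa in alphabetical order.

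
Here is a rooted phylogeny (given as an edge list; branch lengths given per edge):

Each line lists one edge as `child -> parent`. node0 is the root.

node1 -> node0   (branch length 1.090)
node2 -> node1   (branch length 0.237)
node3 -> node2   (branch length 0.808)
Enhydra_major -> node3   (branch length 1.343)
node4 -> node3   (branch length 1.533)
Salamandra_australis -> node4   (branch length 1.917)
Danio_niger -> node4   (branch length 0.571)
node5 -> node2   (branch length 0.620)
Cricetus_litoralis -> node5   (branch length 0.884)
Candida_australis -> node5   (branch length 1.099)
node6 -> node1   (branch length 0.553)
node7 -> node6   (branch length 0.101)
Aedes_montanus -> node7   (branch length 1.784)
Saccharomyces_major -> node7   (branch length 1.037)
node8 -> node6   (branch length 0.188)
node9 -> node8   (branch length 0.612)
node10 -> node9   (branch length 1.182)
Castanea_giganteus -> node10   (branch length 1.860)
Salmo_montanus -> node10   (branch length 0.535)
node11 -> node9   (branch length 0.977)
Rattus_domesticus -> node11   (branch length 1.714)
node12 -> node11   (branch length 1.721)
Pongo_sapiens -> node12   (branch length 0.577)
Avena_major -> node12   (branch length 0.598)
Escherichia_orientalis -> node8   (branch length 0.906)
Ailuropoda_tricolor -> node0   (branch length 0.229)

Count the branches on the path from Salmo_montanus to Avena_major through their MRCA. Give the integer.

5

The MRCA of Salmo_montanus and Avena_major is the node subtending ((Castanea_giganteus,Salmo_montanus),(Rattus_domesticus,(Pongo_sapiens,Avena_major))).
From Salmo_montanus up to that node: 2 branches. From Avena_major up to the same node: 3 branches. Total: 2 + 3 = 5.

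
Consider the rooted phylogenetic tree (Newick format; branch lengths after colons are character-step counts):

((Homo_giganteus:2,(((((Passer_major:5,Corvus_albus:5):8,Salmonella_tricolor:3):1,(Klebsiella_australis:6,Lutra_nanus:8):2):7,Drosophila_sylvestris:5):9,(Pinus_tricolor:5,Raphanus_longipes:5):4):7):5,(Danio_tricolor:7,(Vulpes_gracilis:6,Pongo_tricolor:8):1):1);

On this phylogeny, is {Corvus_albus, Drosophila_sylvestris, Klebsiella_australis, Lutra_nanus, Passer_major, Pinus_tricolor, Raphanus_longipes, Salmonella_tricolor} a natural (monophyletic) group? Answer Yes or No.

Yes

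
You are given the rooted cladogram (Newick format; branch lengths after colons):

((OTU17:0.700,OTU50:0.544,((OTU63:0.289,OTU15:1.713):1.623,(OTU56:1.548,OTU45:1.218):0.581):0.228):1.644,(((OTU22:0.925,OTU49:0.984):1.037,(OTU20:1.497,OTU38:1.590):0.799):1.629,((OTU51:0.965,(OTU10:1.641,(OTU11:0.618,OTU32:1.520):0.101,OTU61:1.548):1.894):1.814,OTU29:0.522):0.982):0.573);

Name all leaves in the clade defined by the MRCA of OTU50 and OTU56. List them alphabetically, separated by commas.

OTU15, OTU17, OTU45, OTU50, OTU56, OTU63

Tracing OTU50: it sits inside (OTU17,OTU50,((OTU63,OTU15),(OTU56,OTU45))).
Tracing OTU56: it sits inside (OTU56,OTU45).
The smallest clade enclosing both is (OTU17,OTU50,((OTU63,OTU15),(OTU56,OTU45))); the answer is its 6 terminal taxa in alphabetical order.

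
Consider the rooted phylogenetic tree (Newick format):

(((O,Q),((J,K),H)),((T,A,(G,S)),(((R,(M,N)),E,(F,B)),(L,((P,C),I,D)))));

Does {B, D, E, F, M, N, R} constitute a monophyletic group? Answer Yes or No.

The MRCA of the listed taxa subtends (((R,(M,N)),E,(F,B)),(L,((P,C),I,D))).
That clade also contains C, I, L, P, which are not in the proposed group, so the group is not monophyletic.

No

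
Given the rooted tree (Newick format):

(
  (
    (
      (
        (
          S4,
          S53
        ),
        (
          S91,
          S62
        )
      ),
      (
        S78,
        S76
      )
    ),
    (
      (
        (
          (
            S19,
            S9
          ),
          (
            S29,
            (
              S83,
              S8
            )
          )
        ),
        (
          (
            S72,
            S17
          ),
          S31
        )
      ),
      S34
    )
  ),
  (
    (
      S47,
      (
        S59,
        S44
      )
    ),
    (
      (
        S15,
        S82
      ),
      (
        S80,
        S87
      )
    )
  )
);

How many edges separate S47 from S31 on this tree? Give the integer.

8

The MRCA of S47 and S31 is the root of the tree.
From S47 up to that node: 3 branches. From S31 up to the same node: 5 branches. Total: 3 + 5 = 8.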